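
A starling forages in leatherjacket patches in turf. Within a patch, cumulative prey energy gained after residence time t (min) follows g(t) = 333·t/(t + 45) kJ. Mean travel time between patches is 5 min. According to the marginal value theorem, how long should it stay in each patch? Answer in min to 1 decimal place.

By the marginal value theorem, leave when the instantaneous gain rate g'(t) equals the habitat-wide average g(t)/(T + t).
g'(t) = 333·45/(t + 45)². Setting 333·45/(t+45)² = 333t/[(t+45)(5+t)] gives 45(5+t) = t(t+45), so t² = 45×5 = 225.
t* = √225 = 15 min.

15.0 min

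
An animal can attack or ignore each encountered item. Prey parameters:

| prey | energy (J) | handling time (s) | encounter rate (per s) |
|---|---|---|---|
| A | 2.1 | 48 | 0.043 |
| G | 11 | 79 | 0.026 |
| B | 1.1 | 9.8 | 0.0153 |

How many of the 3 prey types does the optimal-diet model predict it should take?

2

Rank by E/h (J/s): G 0.139, B 0.112, A 0.0438. Include each in turn until the next type's E/h falls below the running intake rate.
Rate on top 1: 0.09365. B: 0.112 > 0.09365 → include.
Rate on top 2: 0.09452. A: 0.0438 < 0.09452 → exclude; stop.
Optimal diet: G, B — 2 of 3 types.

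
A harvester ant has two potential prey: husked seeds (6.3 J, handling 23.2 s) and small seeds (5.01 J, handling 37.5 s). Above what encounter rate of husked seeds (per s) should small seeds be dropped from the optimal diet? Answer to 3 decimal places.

At the threshold, the rate on husked seeds alone equals the profitability of small seeds: λ·6.3/(1 + λ·23.2) = 5.01/37.5 = 0.1336.
Rearranging, λ(6.3 − 0.1336×23.2) = 0.1336, so λ = 0.1336/3.2 = 0.04174 per s.

0.042 per s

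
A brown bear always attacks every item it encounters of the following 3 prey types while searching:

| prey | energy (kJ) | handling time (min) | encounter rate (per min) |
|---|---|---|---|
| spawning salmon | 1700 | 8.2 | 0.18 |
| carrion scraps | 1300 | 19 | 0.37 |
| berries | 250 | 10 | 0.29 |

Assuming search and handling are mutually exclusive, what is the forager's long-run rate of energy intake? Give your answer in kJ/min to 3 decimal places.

69.281 kJ/min

R = Σλ_iE_i / (1 + Σλ_ih_i)
Numerator: 0.18×1700 + 0.37×1300 + 0.29×250 = 859.5
Denominator: 1 + 0.18×8.2 + 0.37×19 + 0.29×10 = 12.41
R = 859.5/12.41 = 69.28 kJ/min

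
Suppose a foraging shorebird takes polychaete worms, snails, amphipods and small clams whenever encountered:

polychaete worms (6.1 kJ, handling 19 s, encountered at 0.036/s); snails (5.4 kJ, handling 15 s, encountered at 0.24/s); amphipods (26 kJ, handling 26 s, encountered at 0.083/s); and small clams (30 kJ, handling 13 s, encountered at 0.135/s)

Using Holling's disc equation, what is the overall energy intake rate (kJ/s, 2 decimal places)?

0.84 kJ/s

Energy encountered per unit search time: 0.036×6.1 + 0.24×5.4 + 0.083×26 + 0.135×30 = 7.724 kJ/s.
Handling time per unit search time: 0.036×19 + 0.24×15 + 0.083×26 + 0.135×13 = 8.197.
Rate = 7.724/(1 + 8.197) = 0.8398 kJ/s.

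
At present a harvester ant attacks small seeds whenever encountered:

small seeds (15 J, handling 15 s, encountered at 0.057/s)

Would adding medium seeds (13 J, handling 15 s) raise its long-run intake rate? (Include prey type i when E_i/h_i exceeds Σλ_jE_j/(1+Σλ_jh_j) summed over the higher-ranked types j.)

Intake rate on the current diet: R = (0.057×15) / (1 + 0.057×15) = 0.855/1.855 = 0.4609 J/s.
medium seeds: E/h = 13/15 = 0.8667 J/s.
0.8667 > 0.4609, so adding medium seeds raises the average — include it.

Yes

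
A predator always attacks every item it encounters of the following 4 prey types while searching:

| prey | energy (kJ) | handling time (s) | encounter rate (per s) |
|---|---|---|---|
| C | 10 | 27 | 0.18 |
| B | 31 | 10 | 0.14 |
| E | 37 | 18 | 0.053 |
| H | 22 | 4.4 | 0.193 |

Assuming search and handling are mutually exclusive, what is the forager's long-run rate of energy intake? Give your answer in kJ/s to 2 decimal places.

Energy encountered per unit search time: 0.18×10 + 0.14×31 + 0.053×37 + 0.193×22 = 12.35 kJ/s.
Handling time per unit search time: 0.18×27 + 0.14×10 + 0.053×18 + 0.193×4.4 = 8.063.
Rate = 12.35/(1 + 8.063) = 1.362 kJ/s.

1.36 kJ/s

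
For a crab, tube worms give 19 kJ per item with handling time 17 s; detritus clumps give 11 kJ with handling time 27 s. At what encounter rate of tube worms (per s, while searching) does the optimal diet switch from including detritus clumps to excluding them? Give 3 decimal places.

0.034 per s

The zero-one rule: include detritus clumps iff E₂/h₂ > λE₁/(1+λh₁). Equality gives the switch point.
λE₁h₂ = E₂ + λE₂h₁ ⇒ λ = E₂/(E₁h₂ − E₂h₁) = 11/(513 − 187) = 0.03374 per s.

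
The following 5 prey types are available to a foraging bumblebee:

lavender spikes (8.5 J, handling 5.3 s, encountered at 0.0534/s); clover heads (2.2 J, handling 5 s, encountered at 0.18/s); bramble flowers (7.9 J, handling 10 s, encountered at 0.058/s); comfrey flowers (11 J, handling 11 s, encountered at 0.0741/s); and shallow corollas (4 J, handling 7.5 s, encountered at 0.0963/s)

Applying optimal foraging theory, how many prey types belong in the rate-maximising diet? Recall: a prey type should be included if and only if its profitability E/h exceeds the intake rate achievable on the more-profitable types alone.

Profitabilities (E/h, J/s): lavender spikes 1.6, comfrey flowers 1, bramble flowers 0.79, shallow corollas 0.533, clover heads 0.44. Add prey in this order while the next type's profitability exceeds the intake rate on those already taken.
Rate on top 1: 0.3538. comfrey flowers: 1 > 0.3538 → include.
Rate on top 2: 0.6048. bramble flowers: 0.79 > 0.6048 → include.
Rate on top 3: 0.6449. shallow corollas: 0.533 < 0.6449 → exclude; stop.
Optimal diet: lavender spikes, comfrey flowers, bramble flowers — 3 of 5 types.

3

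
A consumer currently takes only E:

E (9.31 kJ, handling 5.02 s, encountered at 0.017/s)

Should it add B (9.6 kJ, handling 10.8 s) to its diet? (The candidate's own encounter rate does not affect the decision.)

Yes

Intake rate on the current diet: R = (0.017×9.31) / (1 + 0.017×5.02) = 0.1583/1.085 = 0.1458 kJ/s.
Profitability of B: 9.6/10.8 = 0.8889 kJ/s.
Since 0.8889 > R, including B increases the long-run rate.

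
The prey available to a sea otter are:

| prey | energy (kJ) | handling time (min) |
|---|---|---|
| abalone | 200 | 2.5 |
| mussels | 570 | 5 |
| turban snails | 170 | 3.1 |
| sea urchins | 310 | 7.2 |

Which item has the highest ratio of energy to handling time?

mussels

In descending order of E/h:
mussels: 570/5 = 114 kJ/min
abalone: 200/2.5 = 80 kJ/min
turban snails: 170/3.1 = 54.8 kJ/min
sea urchins: 310/7.2 = 43.1 kJ/min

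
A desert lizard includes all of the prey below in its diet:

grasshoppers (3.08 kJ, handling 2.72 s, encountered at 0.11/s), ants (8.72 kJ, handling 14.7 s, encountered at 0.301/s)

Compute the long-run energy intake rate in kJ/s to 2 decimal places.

0.52 kJ/s

Energy encountered per unit search time: 0.11×3.08 + 0.301×8.72 = 2.964 kJ/s.
Handling time per unit search time: 0.11×2.72 + 0.301×14.7 = 4.724.
Rate = 2.964/(1 + 4.724) = 0.5177 kJ/s.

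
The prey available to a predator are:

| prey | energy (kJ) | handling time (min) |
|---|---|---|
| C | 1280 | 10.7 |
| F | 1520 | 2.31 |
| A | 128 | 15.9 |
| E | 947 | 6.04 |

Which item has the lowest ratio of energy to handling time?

A

Profitability E/h (kJ/min): C = 1280/10.7 = 120, F = 1520/2.31 = 658, A = 128/15.9 = 8.05, E = 947/6.04 = 157.
Ranked: F > E > C > A.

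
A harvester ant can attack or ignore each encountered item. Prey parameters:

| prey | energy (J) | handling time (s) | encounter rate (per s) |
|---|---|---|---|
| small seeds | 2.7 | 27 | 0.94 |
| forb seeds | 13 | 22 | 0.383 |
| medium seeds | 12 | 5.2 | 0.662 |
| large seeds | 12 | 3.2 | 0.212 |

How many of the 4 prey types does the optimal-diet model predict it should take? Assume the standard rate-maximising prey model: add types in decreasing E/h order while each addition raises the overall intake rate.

Profitabilities (E/h, J/s): large seeds 3.75, medium seeds 2.31, forb seeds 0.591, small seeds 0.1. Add prey in this order while the next type's profitability exceeds the intake rate on those already taken.
Rate on top 1: 1.516. medium seeds: 2.31 > 1.516 → include.
Rate on top 2: 2.048. forb seeds: 0.591 < 2.048 → exclude; stop.
Optimal diet: large seeds, medium seeds — 2 of 4 types.

2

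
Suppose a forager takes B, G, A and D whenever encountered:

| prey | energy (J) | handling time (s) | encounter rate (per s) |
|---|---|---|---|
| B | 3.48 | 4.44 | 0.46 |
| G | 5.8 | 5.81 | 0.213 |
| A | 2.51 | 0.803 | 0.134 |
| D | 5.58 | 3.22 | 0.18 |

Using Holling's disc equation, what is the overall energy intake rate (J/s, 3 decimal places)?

0.841 J/s

R = (0.46×3.48 + 0.213×5.8 + 0.134×2.51 + 0.18×5.58) / (1 + 0.46×4.44 + 0.213×5.81 + 0.134×0.803 + 0.18×3.22) = 4.177/4.967 = 0.8409 J/s.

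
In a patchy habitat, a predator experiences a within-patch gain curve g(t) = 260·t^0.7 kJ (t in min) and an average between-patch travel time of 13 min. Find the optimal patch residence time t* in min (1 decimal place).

30.3 min

Optimal t* satisfies g'(t*) = g(t*)/(T + t*).
g'(t) = 0.7·260·t^-0.3. Setting 0.7·260·t^-0.3 = 260·t^0.7/(13+t) gives 0.7(13+t) = t, so 0.30·t = 0.7×13.
t* = 0.7×13/0.30 = 30.33 min.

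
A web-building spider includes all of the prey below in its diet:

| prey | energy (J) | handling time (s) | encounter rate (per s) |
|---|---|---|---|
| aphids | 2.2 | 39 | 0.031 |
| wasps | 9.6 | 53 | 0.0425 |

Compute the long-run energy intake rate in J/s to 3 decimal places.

R = (0.031×2.2 + 0.0425×9.6) / (1 + 0.031×39 + 0.0425×53) = 0.4762/4.462 = 0.1067 J/s.

0.107 J/s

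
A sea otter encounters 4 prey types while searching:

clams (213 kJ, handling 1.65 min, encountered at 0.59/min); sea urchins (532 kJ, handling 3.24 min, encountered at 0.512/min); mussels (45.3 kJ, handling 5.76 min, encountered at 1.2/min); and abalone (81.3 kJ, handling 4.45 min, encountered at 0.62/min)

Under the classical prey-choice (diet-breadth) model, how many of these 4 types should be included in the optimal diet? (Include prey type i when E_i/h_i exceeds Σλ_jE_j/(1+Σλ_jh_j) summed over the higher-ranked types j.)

Rank by E/h (kJ/min): sea urchins 164, clams 129, abalone 18.3, mussels 7.86. Include each in turn until the next type's E/h falls below the running intake rate.
Rate on top 1: 102.4. clams: 129 > 102.4 → include.
Rate on top 2: 109.6. abalone: 18.3 < 109.6 → exclude; stop.
Optimal diet: sea urchins, clams — 2 of 4 types.

2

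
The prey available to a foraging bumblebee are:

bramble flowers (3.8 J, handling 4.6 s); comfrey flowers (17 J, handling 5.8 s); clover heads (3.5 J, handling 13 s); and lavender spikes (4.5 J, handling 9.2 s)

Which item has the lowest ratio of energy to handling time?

clover heads

Profitability E/h (J/s): bramble flowers = 3.8/4.6 = 0.826, comfrey flowers = 17/5.8 = 2.93, clover heads = 3.5/13 = 0.269, lavender spikes = 4.5/9.2 = 0.489.
Ranked: comfrey flowers > bramble flowers > lavender spikes > clover heads.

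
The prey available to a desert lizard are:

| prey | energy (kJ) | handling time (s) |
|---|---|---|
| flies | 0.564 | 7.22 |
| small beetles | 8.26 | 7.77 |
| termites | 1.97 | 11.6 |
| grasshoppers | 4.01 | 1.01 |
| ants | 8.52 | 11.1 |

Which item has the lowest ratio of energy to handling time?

Profitability E/h (kJ/s): flies = 0.564/7.22 = 0.0781, small beetles = 8.26/7.77 = 1.06, termites = 1.97/11.6 = 0.17, grasshoppers = 4.01/1.01 = 3.97, ants = 8.52/11.1 = 0.768.
Ranked: grasshoppers > small beetles > ants > termites > flies.

flies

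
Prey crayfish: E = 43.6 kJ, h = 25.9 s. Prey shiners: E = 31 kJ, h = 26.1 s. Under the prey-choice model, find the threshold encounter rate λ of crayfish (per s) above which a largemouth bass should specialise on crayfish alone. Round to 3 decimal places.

The zero-one rule: include shiners iff E₂/h₂ > λE₁/(1+λh₁). Equality gives the switch point.
λE₁h₂ = E₂ + λE₂h₁ ⇒ λ = E₂/(E₁h₂ − E₂h₁) = 31/(1138 − 802.9) = 0.09252 per s.

0.093 per s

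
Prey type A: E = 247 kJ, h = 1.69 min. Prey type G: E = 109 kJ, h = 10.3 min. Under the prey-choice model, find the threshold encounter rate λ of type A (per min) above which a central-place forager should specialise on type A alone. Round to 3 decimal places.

0.046 per min

At the threshold, the rate on type A alone equals the profitability of type G: λ·247/(1 + λ·1.69) = 109/10.3 = 10.58.
Rearranging, λ(247 − 10.58×1.69) = 10.58, so λ = 10.58/229.1 = 0.04619 per min.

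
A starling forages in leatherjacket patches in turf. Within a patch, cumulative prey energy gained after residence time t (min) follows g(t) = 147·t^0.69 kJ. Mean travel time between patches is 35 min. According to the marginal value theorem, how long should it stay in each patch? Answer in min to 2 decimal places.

77.90 min

Optimal t* satisfies g'(t*) = g(t*)/(T + t*).
g'(t) = 0.69·147·t^-0.31. Setting 0.69·147·t^-0.31 = 147·t^0.69/(35+t) gives 0.69(35+t) = t, so 0.31·t = 0.69×35.
t* = 0.69×35/0.31 = 77.9 min.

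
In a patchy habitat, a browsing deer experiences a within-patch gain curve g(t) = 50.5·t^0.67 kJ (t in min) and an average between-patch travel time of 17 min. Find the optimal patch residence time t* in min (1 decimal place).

Maximise g(t)/(T+t): set derivative to zero → g'(t)(T+t) = g(t).
g'(t) = 0.67·50.5·t^-0.33. Setting 0.67·50.5·t^-0.33 = 50.5·t^0.67/(17+t) gives 0.67(17+t) = t, so 0.33·t = 0.67×17.
t* = 0.67×17/0.33 = 34.52 min.

34.5 min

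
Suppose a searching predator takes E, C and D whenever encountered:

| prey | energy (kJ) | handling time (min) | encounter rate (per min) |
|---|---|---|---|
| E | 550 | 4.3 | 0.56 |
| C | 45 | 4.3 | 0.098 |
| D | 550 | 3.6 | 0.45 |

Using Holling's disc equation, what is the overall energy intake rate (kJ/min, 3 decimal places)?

102.747 kJ/min

R = Σλ_iE_i / (1 + Σλ_ih_i)
Numerator: 0.56×550 + 0.098×45 + 0.45×550 = 559.9
Denominator: 1 + 0.56×4.3 + 0.098×4.3 + 0.45×3.6 = 5.449
R = 559.9/5.449 = 102.7 kJ/min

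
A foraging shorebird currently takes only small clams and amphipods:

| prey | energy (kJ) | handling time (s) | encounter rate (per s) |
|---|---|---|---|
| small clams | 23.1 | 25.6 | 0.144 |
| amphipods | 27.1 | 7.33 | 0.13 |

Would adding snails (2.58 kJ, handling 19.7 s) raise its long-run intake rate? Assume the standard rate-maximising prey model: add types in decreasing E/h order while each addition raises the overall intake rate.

No

Current rate: (0.144×23.1 + 0.13×27.1)/(1 + 0.144×25.6 + 0.13×7.33) = 1.215 kJ/s.
snails: E/h = 2.58/19.7 = 0.131 kJ/s.
0.131 < 1.215, so adding snails would lower the average — exclude it.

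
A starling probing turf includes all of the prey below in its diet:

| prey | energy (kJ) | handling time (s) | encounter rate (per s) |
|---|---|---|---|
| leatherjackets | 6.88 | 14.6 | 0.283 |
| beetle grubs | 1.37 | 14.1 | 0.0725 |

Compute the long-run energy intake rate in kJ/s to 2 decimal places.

Energy encountered per unit search time: 0.283×6.88 + 0.0725×1.37 = 2.046 kJ/s.
Handling time per unit search time: 0.283×14.6 + 0.0725×14.1 = 5.154.
Rate = 2.046/(1 + 5.154) = 0.3325 kJ/s.

0.33 kJ/s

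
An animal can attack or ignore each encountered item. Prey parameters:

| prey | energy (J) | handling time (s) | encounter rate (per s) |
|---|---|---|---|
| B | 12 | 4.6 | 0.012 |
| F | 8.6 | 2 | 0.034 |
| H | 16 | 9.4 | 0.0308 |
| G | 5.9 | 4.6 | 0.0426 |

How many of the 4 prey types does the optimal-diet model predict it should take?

4

Rank by E/h (J/s): F 4.3, B 2.61, H 1.7, G 1.28. Include each in turn until the next type's E/h falls below the running intake rate.
Rate on top 1: 0.2738. B: 2.61 > 0.2738 → include.
Rate on top 2: 0.3885. H: 1.7 > 0.3885 → include.
Rate on top 3: 0.6577. G: 1.28 > 0.6577 → include.
Optimal diet: F, B, H, G — 4 of 4 types.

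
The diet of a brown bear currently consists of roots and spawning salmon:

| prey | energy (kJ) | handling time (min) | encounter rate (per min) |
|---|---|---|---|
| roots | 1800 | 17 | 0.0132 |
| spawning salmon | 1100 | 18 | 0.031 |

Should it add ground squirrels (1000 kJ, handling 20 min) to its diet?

Yes

On roots and spawning salmon alone, R = ΣλE/(1+Σλh) = 57.86/1.782 = 32.46 kJ/min.
ground squirrels: E/h = 1000/20 = 50 kJ/min.
50 > 32.46, so adding ground squirrels raises the average — include it.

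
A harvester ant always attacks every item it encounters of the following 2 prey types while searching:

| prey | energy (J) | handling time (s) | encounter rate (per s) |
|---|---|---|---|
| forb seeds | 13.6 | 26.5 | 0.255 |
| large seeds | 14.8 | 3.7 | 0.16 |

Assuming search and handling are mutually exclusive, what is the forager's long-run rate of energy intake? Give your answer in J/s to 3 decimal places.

R = Σλ_iE_i / (1 + Σλ_ih_i)
Numerator: 0.255×13.6 + 0.16×14.8 = 5.836
Denominator: 1 + 0.255×26.5 + 0.16×3.7 = 8.35
R = 5.836/8.35 = 0.699 J/s

0.699 J/s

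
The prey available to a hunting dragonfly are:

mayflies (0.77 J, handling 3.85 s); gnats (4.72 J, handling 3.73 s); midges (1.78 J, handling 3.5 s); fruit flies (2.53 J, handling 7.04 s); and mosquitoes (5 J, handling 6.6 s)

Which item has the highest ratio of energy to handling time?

Profitability E/h (J/s): mayflies = 0.77/3.85 = 0.2, gnats = 4.72/3.73 = 1.27, midges = 1.78/3.5 = 0.509, fruit flies = 2.53/7.04 = 0.359, mosquitoes = 5/6.6 = 0.758.
Ranked: gnats > mosquitoes > midges > fruit flies > mayflies.

gnats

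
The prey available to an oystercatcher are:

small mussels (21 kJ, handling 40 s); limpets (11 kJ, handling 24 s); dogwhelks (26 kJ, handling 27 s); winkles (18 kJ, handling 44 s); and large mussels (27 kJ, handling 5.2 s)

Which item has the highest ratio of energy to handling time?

large mussels

Profitability E/h (kJ/s): small mussels = 21/40 = 0.525, limpets = 11/24 = 0.458, dogwhelks = 26/27 = 0.963, winkles = 18/44 = 0.409, large mussels = 27/5.2 = 5.19.
Ranked: large mussels > dogwhelks > small mussels > limpets > winkles.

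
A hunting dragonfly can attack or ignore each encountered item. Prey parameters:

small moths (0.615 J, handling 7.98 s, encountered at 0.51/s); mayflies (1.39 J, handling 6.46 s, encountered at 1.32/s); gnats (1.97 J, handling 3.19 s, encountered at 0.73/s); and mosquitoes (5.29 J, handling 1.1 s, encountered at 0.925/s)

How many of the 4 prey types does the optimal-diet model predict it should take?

Rank by E/h (J/s): mosquitoes 4.81, gnats 0.618, mayflies 0.215, small moths 0.0771. Include each in turn until the next type's E/h falls below the running intake rate.
Rate on top 1: 2.425. gnats: 0.618 < 2.425 → exclude; stop.
Optimal diet: mosquitoes — 1 of 4 types.

1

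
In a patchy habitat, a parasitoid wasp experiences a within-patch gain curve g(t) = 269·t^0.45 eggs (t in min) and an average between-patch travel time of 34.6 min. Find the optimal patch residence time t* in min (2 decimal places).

28.31 min

Maximise g(t)/(T+t): set derivative to zero → g'(t)(T+t) = g(t).
g'(t) = 0.45·269·t^-0.55. Setting 0.45·269·t^-0.55 = 269·t^0.45/(34.6+t) gives 0.45(34.6+t) = t, so 0.55·t = 0.45×34.6.
t* = 0.45×34.6/0.55 = 28.31 min.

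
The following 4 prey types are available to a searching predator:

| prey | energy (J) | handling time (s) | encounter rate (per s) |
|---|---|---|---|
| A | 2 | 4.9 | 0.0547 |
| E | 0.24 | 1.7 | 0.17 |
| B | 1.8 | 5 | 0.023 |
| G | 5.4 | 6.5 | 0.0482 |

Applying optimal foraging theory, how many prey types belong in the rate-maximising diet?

Profitabilities (E/h, J/s): G 0.831, A 0.408, B 0.36, E 0.141. Add prey in this order while the next type's profitability exceeds the intake rate on those already taken.
Rate on top 1: 0.1982. A: 0.408 > 0.1982 → include.
Rate on top 2: 0.2338. B: 0.36 > 0.2338 → include.
Rate on top 3: 0.2423. E: 0.141 < 0.2423 → exclude; stop.
Optimal diet: G, A, B — 3 of 4 types.

3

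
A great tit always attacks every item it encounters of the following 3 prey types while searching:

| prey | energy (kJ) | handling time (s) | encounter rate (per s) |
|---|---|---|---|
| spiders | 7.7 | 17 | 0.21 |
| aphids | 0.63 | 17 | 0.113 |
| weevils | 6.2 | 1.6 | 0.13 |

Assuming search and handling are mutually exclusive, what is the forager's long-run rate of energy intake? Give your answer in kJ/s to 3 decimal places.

R = (0.21×7.7 + 0.113×0.63 + 0.13×6.2) / (1 + 0.21×17 + 0.113×17 + 0.13×1.6) = 2.494/6.699 = 0.3723 kJ/s.

0.372 kJ/s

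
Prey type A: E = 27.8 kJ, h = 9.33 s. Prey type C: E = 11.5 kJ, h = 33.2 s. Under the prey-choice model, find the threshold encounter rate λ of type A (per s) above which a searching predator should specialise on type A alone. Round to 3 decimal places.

0.014 per s

At the threshold, the rate on type A alone equals the profitability of type C: λ·27.8/(1 + λ·9.33) = 11.5/33.2 = 0.3464.
Rearranging, λ(27.8 − 0.3464×9.33) = 0.3464, so λ = 0.3464/24.57 = 0.0141 per s.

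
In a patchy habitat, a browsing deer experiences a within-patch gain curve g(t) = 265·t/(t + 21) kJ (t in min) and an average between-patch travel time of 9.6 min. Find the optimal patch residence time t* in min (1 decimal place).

By the marginal value theorem, leave when the instantaneous gain rate g'(t) equals the habitat-wide average g(t)/(T + t).
g'(t) = 265·21/(t + 21)². Setting 265·21/(t+21)² = 265t/[(t+21)(9.6+t)] gives 21(9.6+t) = t(t+21), so t² = 21×9.6 = 201.6.
t* = √201.6 = 14.2 min.

14.2 min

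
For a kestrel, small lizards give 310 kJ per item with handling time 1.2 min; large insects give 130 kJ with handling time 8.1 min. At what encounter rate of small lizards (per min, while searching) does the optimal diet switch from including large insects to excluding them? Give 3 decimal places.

0.055 per min

At the threshold, the rate on small lizards alone equals the profitability of large insects: λ·310/(1 + λ·1.2) = 130/8.1 = 16.05.
Rearranging, λ(310 − 16.05×1.2) = 16.05, so λ = 16.05/290.7 = 0.0552 per min.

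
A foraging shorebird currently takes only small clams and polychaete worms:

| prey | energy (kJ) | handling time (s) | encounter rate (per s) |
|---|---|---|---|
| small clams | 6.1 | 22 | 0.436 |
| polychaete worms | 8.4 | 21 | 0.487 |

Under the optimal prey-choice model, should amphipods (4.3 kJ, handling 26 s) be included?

On small clams and polychaete worms alone, R = ΣλE/(1+Σλh) = 6.75/20.82 = 0.3242 kJ/s.
amphipods: E/h = 4.3/26 = 0.1654 kJ/s.
Since 0.1654 < R, time spent handling amphipods is better spent searching.

No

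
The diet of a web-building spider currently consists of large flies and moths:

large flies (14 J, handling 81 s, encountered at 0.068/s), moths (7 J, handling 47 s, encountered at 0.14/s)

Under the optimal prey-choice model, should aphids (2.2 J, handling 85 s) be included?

No

On large flies and moths alone, R = ΣλE/(1+Σλh) = 1.932/13.09 = 0.1476 J/s.
aphids: E/h = 2.2/85 = 0.02588 J/s.
0.02588 < 0.1476, so adding aphids would lower the average — exclude it.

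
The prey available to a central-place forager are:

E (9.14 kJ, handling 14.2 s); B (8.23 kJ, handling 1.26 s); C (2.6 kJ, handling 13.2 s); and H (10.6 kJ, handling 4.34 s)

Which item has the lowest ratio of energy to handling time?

In descending order of E/h:
B: 8.23/1.26 = 6.53 kJ/s
H: 10.6/4.34 = 2.44 kJ/s
E: 9.14/14.2 = 0.644 kJ/s
C: 2.6/13.2 = 0.197 kJ/s

C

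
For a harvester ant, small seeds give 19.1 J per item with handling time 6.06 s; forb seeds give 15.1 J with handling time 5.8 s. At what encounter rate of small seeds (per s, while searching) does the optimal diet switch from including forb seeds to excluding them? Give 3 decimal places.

Drop forb seeds once their profitability E₂/h₂ falls below the rate achievable on small seeds alone: E₂/h₂ = λE₁/(1 + λh₁).
Solve for λ: λE₁h₂ = E₂(1 + λh₁) → λ(E₁h₂ − E₂h₁) = E₂ → λ = E₂/(E₁h₂ − E₂h₁).
λ = 15.1/(19.1×5.8 − 15.1×6.06) = 15.1/19.27 = 0.7834 per s.

0.783 per s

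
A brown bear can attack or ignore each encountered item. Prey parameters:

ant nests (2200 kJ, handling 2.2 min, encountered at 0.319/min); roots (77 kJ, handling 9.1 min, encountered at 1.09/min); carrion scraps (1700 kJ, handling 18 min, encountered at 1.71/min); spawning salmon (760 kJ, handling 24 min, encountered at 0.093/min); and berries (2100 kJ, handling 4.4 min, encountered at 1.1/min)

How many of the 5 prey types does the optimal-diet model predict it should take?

2

E/h in descending order: ant nests 1e+03, berries 477, carrion scraps 94.4, spawning salmon 31.7, roots 8.46 kJ/min. The optimal diet is the largest prefix of this list for which every included type satisfies E_i/h_i > R on the types above it.
Rate on top 1: 412.4. berries: 477 > 412.4 → include.
Rate on top 2: 460.4. carrion scraps: 94.4 < 460.4 → exclude; stop.
Optimal diet: ant nests, berries — 2 of 5 types.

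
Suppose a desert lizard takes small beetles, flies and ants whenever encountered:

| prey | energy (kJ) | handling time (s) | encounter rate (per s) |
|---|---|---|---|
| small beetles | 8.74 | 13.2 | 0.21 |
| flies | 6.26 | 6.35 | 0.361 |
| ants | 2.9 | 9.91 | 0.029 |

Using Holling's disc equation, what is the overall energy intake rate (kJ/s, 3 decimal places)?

0.658 kJ/s

R = Σλ_iE_i / (1 + Σλ_ih_i)
Numerator: 0.21×8.74 + 0.361×6.26 + 0.029×2.9 = 4.179
Denominator: 1 + 0.21×13.2 + 0.361×6.35 + 0.029×9.91 = 6.352
R = 4.179/6.352 = 0.658 kJ/s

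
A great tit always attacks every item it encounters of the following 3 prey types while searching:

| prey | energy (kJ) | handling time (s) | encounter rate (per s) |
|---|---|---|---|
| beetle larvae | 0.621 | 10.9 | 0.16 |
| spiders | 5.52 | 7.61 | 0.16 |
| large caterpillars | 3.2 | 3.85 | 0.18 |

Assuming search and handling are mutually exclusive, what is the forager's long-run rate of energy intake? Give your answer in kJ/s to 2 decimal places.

R = (0.16×0.621 + 0.16×5.52 + 0.18×3.2) / (1 + 0.16×10.9 + 0.16×7.61 + 0.18×3.85) = 1.559/4.655 = 0.3348 kJ/s.

0.33 kJ/s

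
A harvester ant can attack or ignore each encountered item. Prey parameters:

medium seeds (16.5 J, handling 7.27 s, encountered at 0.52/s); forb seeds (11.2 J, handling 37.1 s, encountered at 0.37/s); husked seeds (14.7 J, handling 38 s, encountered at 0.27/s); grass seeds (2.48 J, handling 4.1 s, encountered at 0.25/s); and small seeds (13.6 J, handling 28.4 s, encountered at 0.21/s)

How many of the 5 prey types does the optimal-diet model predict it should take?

Rank by E/h (J/s): medium seeds 2.27, grass seeds 0.605, small seeds 0.479, husked seeds 0.387, forb seeds 0.302. Include each in turn until the next type's E/h falls below the running intake rate.
Rate on top 1: 1.795. grass seeds: 0.605 < 1.795 → exclude; stop.
Optimal diet: medium seeds — 1 of 5 types.

1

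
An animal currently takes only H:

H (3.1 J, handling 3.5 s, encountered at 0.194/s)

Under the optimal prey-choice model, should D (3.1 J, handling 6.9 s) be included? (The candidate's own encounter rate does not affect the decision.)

Intake rate on the current diet: R = (0.194×3.1) / (1 + 0.194×3.5) = 0.6014/1.679 = 0.3582 J/s.
Profitability of D: 3.1/6.9 = 0.4493 J/s.
Since 0.4493 > R, including D increases the long-run rate.

Yes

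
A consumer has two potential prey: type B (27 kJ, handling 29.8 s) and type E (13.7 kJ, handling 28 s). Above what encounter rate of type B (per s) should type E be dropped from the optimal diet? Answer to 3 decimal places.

At the threshold, the rate on type B alone equals the profitability of type E: λ·27/(1 + λ·29.8) = 13.7/28 = 0.4893.
Rearranging, λ(27 − 0.4893×29.8) = 0.4893, so λ = 0.4893/12.42 = 0.0394 per s.

0.039 per s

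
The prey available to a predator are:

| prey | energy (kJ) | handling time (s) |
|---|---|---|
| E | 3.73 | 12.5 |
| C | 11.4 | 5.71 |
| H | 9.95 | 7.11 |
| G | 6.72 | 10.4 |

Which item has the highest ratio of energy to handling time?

C

In descending order of E/h:
C: 11.4/5.71 = 2 kJ/s
H: 9.95/7.11 = 1.4 kJ/s
G: 6.72/10.4 = 0.646 kJ/s
E: 3.73/12.5 = 0.298 kJ/s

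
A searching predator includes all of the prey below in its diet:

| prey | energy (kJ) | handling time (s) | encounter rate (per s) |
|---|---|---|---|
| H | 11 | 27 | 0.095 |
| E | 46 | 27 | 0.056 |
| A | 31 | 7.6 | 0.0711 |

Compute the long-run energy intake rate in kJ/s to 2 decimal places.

R = Σλ_iE_i / (1 + Σλ_ih_i)
Numerator: 0.095×11 + 0.056×46 + 0.0711×31 = 5.825
Denominator: 1 + 0.095×27 + 0.056×27 + 0.0711×7.6 = 5.617
R = 5.825/5.617 = 1.037 kJ/s

1.04 kJ/s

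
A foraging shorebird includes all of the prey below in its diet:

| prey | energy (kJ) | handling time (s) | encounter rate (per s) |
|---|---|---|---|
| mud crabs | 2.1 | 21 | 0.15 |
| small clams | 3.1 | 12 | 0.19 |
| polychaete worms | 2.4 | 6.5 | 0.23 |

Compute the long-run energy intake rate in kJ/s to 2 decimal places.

R = Σλ_iE_i / (1 + Σλ_ih_i)
Numerator: 0.15×2.1 + 0.19×3.1 + 0.23×2.4 = 1.456
Denominator: 1 + 0.15×21 + 0.19×12 + 0.23×6.5 = 7.925
R = 1.456/7.925 = 0.1837 kJ/s

0.18 kJ/s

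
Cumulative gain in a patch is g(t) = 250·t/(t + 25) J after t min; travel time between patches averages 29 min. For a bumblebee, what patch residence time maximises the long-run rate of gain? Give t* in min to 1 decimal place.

Optimal t* satisfies g'(t*) = g(t*)/(T + t*).
g'(t) = 250·25/(t + 25)². Setting 250·25/(t+25)² = 250t/[(t+25)(29+t)] gives 25(29+t) = t(t+25), so t² = 25×29 = 725.
t* = √725 = 26.93 min.

26.9 min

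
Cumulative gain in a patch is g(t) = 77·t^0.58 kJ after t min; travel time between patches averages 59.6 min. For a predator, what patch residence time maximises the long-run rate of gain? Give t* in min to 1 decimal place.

82.3 min

Optimal t* satisfies g'(t*) = g(t*)/(T + t*).
g'(t) = 0.58·77·t^-0.42. Setting 0.58·77·t^-0.42 = 77·t^0.58/(59.6+t) gives 0.58(59.6+t) = t, so 0.42·t = 0.58×59.6.
t* = 0.58×59.6/0.42 = 82.3 min.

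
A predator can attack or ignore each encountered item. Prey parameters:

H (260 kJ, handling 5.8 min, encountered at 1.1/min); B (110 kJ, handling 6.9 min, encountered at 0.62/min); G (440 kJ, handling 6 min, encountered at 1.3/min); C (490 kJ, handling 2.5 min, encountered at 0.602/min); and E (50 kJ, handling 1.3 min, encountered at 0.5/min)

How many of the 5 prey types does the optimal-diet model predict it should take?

1

Rank by E/h (kJ/min): C 196, G 73.3, H 44.8, E 38.5, B 15.9. Include each in turn until the next type's E/h falls below the running intake rate.
Rate on top 1: 117.8. G: 73.3 < 117.8 → exclude; stop.
Optimal diet: C — 1 of 5 types.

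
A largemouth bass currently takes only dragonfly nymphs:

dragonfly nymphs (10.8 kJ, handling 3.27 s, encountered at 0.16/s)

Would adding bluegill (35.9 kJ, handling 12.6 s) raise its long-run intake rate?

Intake rate on the current diet: R = (0.16×10.8) / (1 + 0.16×3.27) = 1.728/1.523 = 1.134 kJ/s.
bluegill: E/h = 35.9/12.6 = 2.849 kJ/s.
2.849 > 1.134, so adding bluegill raises the average — include it.

Yes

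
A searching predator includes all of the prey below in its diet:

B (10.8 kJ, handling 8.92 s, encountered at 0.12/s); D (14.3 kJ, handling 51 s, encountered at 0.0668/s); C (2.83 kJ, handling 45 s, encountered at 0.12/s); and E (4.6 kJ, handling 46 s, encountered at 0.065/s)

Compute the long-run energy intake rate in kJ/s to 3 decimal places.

R = (0.12×10.8 + 0.0668×14.3 + 0.12×2.83 + 0.065×4.6) / (1 + 0.12×8.92 + 0.0668×51 + 0.12×45 + 0.065×46) = 2.89/13.87 = 0.2084 kJ/s.

0.208 kJ/s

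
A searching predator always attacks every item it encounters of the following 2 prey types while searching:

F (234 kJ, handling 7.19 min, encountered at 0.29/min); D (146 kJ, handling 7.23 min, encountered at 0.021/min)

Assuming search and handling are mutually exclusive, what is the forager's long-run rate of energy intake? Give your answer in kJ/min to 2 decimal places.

R = Σλ_iE_i / (1 + Σλ_ih_i)
Numerator: 0.29×234 + 0.021×146 = 70.93
Denominator: 1 + 0.29×7.19 + 0.021×7.23 = 3.237
R = 70.93/3.237 = 21.91 kJ/min

21.91 kJ/min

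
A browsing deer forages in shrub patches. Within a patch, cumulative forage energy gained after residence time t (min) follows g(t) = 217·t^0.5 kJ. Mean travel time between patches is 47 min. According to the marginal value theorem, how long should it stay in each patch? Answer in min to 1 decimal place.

47.0 min

By the marginal value theorem, leave when the instantaneous gain rate g'(t) equals the habitat-wide average g(t)/(T + t).
g'(t) = 0.5·217·t^-0.5. Setting 0.5·217·t^-0.5 = 217·t^0.5/(47+t) gives 0.5(47+t) = t, so 0.50·t = 0.5×47.
t* = 0.5×47/0.50 = 47 min.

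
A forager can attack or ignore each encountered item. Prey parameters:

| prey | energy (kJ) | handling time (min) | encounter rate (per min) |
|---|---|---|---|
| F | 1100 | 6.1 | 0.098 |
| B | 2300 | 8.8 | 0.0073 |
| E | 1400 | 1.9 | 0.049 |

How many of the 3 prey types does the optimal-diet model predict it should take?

Rank by E/h (kJ/min): E 737, B 261, F 180. Include each in turn until the next type's E/h falls below the running intake rate.
Rate on top 1: 62.76. B: 261 > 62.76 → include.
Rate on top 2: 73.78. F: 180 > 73.78 → include.
Optimal diet: E, B, F — 3 of 3 types.

3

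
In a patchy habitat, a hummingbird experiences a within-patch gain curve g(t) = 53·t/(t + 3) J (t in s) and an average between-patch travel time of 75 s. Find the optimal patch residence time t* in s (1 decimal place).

15.0 s

Maximise g(t)/(T+t): set derivative to zero → g'(t)(T+t) = g(t).
g'(t) = 53·3/(t + 3)². Setting 53·3/(t+3)² = 53t/[(t+3)(75+t)] gives 3(75+t) = t(t+3), so t² = 3×75 = 225.
t* = √225 = 15 s.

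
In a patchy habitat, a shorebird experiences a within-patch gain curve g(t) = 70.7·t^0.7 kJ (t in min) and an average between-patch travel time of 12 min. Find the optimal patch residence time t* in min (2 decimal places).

Optimal t* satisfies g'(t*) = g(t*)/(T + t*).
g'(t) = 0.7·70.7·t^-0.3. Setting 0.7·70.7·t^-0.3 = 70.7·t^0.7/(12+t) gives 0.7(12+t) = t, so 0.30·t = 0.7×12.
t* = 0.7×12/0.30 = 28 min.

28.00 min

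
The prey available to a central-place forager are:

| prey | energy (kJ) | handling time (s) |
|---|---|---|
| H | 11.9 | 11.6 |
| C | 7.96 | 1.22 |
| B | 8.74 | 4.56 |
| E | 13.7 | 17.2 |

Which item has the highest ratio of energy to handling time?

C

In descending order of E/h:
C: 7.96/1.22 = 6.52 kJ/s
B: 8.74/4.56 = 1.92 kJ/s
H: 11.9/11.6 = 1.03 kJ/s
E: 13.7/17.2 = 0.797 kJ/s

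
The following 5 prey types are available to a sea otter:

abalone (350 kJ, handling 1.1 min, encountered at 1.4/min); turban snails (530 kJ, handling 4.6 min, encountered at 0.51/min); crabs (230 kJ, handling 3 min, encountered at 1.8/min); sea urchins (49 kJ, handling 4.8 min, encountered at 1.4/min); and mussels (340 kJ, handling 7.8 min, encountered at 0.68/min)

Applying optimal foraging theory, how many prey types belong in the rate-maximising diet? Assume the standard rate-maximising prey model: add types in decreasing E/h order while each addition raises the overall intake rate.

1

Profitabilities (E/h, kJ/min): abalone 318, turban snails 115, crabs 76.7, mussels 43.6, sea urchins 10.2. Add prey in this order while the next type's profitability exceeds the intake rate on those already taken.
Rate on top 1: 192.9. turban snails: 115 < 192.9 → exclude; stop.
Optimal diet: abalone — 1 of 5 types.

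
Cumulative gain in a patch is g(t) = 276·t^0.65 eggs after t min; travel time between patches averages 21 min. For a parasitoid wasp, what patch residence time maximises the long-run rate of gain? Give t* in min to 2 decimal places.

39.00 min

Maximise g(t)/(T+t): set derivative to zero → g'(t)(T+t) = g(t).
g'(t) = 0.65·276·t^-0.35. Setting 0.65·276·t^-0.35 = 276·t^0.65/(21+t) gives 0.65(21+t) = t, so 0.35·t = 0.65×21.
t* = 0.65×21/0.35 = 39 min.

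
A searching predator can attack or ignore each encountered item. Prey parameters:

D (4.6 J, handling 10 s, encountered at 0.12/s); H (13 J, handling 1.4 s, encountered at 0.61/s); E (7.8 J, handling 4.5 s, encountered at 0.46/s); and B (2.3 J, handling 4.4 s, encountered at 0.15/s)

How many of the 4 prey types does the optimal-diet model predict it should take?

1

E/h in descending order: H 9.29, E 1.73, B 0.523, D 0.46 J/s. The optimal diet is the largest prefix of this list for which every included type satisfies E_i/h_i > R on the types above it.
Rate on top 1: 4.277. E: 1.73 < 4.277 → exclude; stop.
Optimal diet: H — 1 of 4 types.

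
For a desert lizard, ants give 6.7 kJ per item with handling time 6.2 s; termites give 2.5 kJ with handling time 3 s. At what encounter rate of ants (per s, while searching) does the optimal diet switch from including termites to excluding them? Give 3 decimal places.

0.543 per s

The zero-one rule: include termites iff E₂/h₂ > λE₁/(1+λh₁). Equality gives the switch point.
λE₁h₂ = E₂ + λE₂h₁ ⇒ λ = E₂/(E₁h₂ − E₂h₁) = 2.5/(20.1 − 15.5) = 0.5435 per s.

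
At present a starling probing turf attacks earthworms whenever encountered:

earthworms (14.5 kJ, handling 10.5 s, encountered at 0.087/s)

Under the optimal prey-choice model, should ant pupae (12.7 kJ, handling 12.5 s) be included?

On earthworms alone, R = ΣλE/(1+Σλh) = 1.261/1.913 = 0.6593 kJ/s.
ant pupae: E/h = 12.7/12.5 = 1.016 kJ/s.
1.016 > 0.6593, so adding ant pupae raises the average — include it.

Yes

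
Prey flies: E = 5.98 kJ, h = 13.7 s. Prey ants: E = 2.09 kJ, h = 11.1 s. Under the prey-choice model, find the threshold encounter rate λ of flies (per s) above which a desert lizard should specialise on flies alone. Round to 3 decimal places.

The zero-one rule: include ants iff E₂/h₂ > λE₁/(1+λh₁). Equality gives the switch point.
λE₁h₂ = E₂ + λE₂h₁ ⇒ λ = E₂/(E₁h₂ − E₂h₁) = 2.09/(66.38 − 28.63) = 0.05537 per s.

0.055 per s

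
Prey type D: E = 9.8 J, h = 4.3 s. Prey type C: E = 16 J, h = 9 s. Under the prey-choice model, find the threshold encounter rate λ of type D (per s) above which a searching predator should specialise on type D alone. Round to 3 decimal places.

At the threshold, the rate on type D alone equals the profitability of type C: λ·9.8/(1 + λ·4.3) = 16/9 = 1.778.
Rearranging, λ(9.8 − 1.778×4.3) = 1.778, so λ = 1.778/2.156 = 0.8247 per s.

0.825 per s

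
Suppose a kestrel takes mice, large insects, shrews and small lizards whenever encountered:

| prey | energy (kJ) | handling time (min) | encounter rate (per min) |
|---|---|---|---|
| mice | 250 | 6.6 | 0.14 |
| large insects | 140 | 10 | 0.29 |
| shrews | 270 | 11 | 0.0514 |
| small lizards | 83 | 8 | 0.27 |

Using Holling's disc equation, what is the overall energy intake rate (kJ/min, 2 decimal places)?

Energy encountered per unit search time: 0.14×250 + 0.29×140 + 0.0514×270 + 0.27×83 = 111.9 kJ/min.
Handling time per unit search time: 0.14×6.6 + 0.29×10 + 0.0514×11 + 0.27×8 = 6.549.
Rate = 111.9/(1 + 6.549) = 14.82 kJ/min.

14.82 kJ/min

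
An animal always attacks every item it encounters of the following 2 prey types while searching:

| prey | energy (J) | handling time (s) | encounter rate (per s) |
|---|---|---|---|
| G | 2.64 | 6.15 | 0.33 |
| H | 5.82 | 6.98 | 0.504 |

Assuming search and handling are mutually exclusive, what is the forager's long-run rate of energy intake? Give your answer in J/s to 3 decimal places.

Energy encountered per unit search time: 0.33×2.64 + 0.504×5.82 = 3.804 J/s.
Handling time per unit search time: 0.33×6.15 + 0.504×6.98 = 5.547.
Rate = 3.804/(1 + 5.547) = 0.5811 J/s.

0.581 J/s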